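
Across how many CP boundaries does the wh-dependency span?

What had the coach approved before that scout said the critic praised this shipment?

0

"what" originates inside the matrix clause — no clause boundary is crossed.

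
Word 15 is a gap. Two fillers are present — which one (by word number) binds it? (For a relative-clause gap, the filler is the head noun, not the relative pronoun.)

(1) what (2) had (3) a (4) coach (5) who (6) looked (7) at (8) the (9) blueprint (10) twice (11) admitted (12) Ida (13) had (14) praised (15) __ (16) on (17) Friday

1

The marked gap is the direct object of "praised".
Its filler is the fronted wh-phrase "what", at word 1.
(The other dependency links word 4 to a gap after word 5.)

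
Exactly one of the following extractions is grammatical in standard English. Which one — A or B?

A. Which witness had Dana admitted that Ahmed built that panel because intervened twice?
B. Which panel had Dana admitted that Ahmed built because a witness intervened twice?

B

In A, the wh-phrase is extracted from inside an adjunct island (introduced by "because"), which blocks movement.
In B, the extraction path crosses only that-complement boundaries, which are transparent.
So B is grammatical.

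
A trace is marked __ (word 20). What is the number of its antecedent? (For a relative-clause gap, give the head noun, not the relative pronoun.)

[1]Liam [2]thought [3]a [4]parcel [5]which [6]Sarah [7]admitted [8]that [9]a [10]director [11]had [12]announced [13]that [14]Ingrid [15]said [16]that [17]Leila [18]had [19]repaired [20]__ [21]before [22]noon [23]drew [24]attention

4

The gap at 20 is the object of "repaired", inside a relative clause.
The relative pronoun is "which" (word 5); it is bound by the head noun immediately before it.
Its filler is the head noun "parcel", at word 4.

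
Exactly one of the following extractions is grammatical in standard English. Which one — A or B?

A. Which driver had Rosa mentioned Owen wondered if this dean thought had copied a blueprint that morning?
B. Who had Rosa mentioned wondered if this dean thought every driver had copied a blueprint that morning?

In A, the wh-phrase is extracted from inside a wh-island (introduced by "if"), which blocks movement.
In B, the extraction path crosses only that-complement boundaries, which are transparent.
So B is grammatical.

B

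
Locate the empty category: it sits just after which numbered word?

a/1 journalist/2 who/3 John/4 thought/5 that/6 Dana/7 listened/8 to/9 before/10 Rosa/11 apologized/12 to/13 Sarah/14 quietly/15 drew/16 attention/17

9

The displaced element is "a journalist" (word 2).
It is linked across 1 clause boundary (that).
It functions as the object of the preposition "to" of "listened", so the gap sits immediately after word 9 ("to").
Base order: John thought that Dana listened to a journalist before Rosa apologized to Sarah quietly.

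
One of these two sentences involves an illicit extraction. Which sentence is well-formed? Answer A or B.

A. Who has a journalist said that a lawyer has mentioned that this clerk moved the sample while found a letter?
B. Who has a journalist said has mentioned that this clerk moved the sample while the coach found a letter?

In A, the wh-phrase is extracted from inside an adjunct island (introduced by "while"), which blocks movement.
In B, the extraction path crosses only that-complement boundaries, which are transparent.
So B is grammatical.

B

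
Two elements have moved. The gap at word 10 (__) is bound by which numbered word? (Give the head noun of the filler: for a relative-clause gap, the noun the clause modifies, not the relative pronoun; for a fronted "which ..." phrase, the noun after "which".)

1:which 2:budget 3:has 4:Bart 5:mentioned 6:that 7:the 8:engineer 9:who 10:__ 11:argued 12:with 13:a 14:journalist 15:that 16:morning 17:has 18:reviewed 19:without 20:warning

8

The marked gap is inside the relative clause, the subject of "argued".
Its filler is the head noun "engineer" (via "who"), at word 8.
(The other dependency links word 2 to a gap after word 18.)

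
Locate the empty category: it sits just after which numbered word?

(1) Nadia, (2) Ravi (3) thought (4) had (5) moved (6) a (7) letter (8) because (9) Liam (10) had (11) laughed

3

The displaced element is "Nadia" (word 1).
It is linked across 1 clause boundary (Ø).
It functions as the subject of "moved", so the gap sits immediately after word 3 ("thought").
Base order: Ravi thought Nadia had moved a letter because Liam had laughed.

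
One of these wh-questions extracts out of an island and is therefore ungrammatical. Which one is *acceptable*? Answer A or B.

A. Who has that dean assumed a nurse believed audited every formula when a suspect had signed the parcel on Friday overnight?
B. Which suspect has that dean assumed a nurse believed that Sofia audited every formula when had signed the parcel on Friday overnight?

In B, the wh-phrase is extracted from inside an adjunct island (introduced by "when"), which blocks movement.
In A, the extraction path crosses only that-complement boundaries, which are transparent.
So A is grammatical.

A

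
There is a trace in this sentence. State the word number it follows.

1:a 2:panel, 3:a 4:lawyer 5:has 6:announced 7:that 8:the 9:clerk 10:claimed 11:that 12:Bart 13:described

The displaced element is "a panel" (word 2).
It is linked across 2 clause boundaries (that → that).
It functions as the direct object of "described", so the gap sits immediately after word 13 ("described").
Base order: A lawyer has announced that the clerk claimed that Bart described a panel.

13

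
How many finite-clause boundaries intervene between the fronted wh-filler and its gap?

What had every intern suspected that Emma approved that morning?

"what" is extracted from the object of "approved".
Boundaries crossed, outermost first: [that] — 1 in total.

1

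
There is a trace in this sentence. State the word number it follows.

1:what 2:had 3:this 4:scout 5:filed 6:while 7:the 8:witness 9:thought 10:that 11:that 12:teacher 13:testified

5

The displaced element is "what" (word 1).
It functions as the direct object of "filed", so the gap sits immediately after word 5 ("filed").
Base order: This scout had filed what while the witness thought that that teacher testified.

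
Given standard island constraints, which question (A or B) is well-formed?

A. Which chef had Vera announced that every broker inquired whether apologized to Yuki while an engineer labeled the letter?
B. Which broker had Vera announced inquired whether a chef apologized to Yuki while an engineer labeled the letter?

B

In A, the wh-phrase is extracted from inside a wh-island (introduced by "whether"), which blocks movement.
In B, the extraction path crosses only that-complement boundaries, which are transparent.
So B is grammatical.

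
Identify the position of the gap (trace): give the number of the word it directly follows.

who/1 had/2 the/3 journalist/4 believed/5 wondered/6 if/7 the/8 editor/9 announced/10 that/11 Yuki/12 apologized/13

The displaced element is "who" (word 1).
It is linked across 1 clause boundary (Ø).
It functions as the subject of "wondered", so the gap sits immediately after word 5 ("believed").
Base order: The journalist had believed that who wondered if the editor announced that Yuki apologized.

5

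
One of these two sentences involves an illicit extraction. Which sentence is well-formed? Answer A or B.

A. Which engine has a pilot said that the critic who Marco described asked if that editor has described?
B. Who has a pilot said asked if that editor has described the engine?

In A, the wh-phrase is extracted from inside a wh-island (introduced by "if"), which blocks movement.
In B, the extraction path crosses only that-complement boundaries, which are transparent.
So B is grammatical.

B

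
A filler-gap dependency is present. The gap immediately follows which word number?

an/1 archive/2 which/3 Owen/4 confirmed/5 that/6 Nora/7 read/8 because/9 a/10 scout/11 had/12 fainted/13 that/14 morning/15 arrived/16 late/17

The displaced element is "an archive" (word 2).
It is linked across 1 clause boundary (that).
It functions as the direct object of "read", so the gap sits immediately after word 8 ("read").
Base order: Owen confirmed that Nora read an archive because a scout had fainted that morning.

8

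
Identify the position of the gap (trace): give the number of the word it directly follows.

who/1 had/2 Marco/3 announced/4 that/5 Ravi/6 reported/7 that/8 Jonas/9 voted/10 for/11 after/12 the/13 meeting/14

11

The displaced element is "who" (word 1).
It is linked across 2 clause boundaries (that → that).
It functions as the object of the preposition "for" of "voted", so the gap sits immediately after word 11 ("for").
Base order: Marco had announced that Ravi reported that Jonas voted for who after the meeting.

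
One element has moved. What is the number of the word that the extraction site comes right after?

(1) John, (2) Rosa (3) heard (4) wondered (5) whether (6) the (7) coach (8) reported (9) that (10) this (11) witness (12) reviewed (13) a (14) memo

3

The displaced element is "John" (word 1).
It is linked across 1 clause boundary (Ø).
It functions as the subject of "wondered", so the gap sits immediately after word 3 ("heard").
Base order: Rosa heard that John wondered whether the coach reported that this witness reviewed a memo.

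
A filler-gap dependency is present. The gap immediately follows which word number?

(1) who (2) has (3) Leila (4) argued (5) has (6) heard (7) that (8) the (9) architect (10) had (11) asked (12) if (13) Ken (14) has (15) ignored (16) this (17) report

4

The displaced element is "who" (word 1).
It is linked across 1 clause boundary (Ø).
It functions as the subject of "heard", so the gap sits immediately after word 4 ("argued").
Base order: Leila has argued who has heard that the architect had asked if Ken has ignored this report.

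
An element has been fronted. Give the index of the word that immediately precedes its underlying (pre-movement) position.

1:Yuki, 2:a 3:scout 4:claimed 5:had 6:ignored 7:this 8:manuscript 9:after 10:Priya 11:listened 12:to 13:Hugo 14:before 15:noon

The displaced element is "Yuki" (word 1).
It is linked across 1 clause boundary (Ø).
It functions as the subject of "ignored", so the gap sits immediately after word 4 ("claimed").
Base order: A scout claimed that Yuki had ignored this manuscript after Priya listened to Hugo before noon.

4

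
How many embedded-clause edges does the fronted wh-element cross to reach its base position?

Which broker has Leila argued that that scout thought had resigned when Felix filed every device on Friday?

"which broker" is extracted from the subject of "resigned".
Boundaries crossed, outermost first: [that], [Ø] — 2 in total.

2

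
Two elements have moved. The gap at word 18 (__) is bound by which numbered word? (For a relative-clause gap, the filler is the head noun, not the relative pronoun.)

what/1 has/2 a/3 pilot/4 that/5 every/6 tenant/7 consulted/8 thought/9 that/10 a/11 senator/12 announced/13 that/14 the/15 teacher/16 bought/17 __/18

The marked gap is the direct object of "bought".
Its filler is the fronted wh-phrase "what", at word 1.
(The other dependency links word 4 to a gap after word 8.)

1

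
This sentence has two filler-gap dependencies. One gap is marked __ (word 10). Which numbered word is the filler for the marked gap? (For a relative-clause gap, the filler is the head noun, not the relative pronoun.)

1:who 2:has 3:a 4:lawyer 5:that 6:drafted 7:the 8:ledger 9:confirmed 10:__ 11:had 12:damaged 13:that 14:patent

The marked gap is the subject of "damaged".
Its filler is the fronted wh-phrase "who", at word 1.
(The other dependency links word 4 to a gap after word 5.)

1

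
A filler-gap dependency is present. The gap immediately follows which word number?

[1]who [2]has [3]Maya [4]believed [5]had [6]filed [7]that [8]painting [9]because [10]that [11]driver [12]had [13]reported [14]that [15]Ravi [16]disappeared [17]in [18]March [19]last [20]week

The displaced element is "who" (word 1).
It is linked across 1 clause boundary (Ø).
It functions as the subject of "filed", so the gap sits immediately after word 4 ("believed").
Base order: Maya has believed that who had filed that painting because that driver had reported that Ravi disappeared in March last week.

4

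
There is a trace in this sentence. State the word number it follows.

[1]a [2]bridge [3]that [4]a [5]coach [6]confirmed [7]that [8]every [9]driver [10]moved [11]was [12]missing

The displaced element is "a bridge" (word 2).
It is linked across 1 clause boundary (that).
It functions as the direct object of "moved", so the gap sits immediately after word 10 ("moved").
Base order: A coach confirmed that every driver moved a bridge.

10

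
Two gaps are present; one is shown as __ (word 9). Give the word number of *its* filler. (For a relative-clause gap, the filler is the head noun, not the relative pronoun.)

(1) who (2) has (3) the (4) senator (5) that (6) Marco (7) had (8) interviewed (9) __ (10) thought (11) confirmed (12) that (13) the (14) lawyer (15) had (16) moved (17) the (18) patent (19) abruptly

4

The marked gap is inside the relative clause, the direct object of "interviewed".
Its filler is the head noun "senator" (via "that"), at word 4.
(The other dependency links word 1 to a gap after word 10.)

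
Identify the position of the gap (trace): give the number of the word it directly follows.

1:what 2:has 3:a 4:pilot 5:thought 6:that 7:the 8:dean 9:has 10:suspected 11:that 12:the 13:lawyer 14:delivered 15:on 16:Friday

The displaced element is "what" (word 1).
It is linked across 2 clause boundaries (that → that).
It functions as the direct object of "delivered", so the gap sits immediately after word 14 ("delivered").
Base order: A pilot has thought that the dean has suspected that the lawyer delivered what on Friday.

14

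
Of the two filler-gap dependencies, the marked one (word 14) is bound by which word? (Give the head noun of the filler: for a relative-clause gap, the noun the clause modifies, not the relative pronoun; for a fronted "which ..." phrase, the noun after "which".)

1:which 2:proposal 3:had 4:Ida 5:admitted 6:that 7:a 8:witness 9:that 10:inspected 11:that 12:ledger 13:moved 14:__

The marked gap is the direct object of "moved".
Its filler is the fronted wh-phrase "which proposal", at word 2.
(The other dependency links word 8 to a gap after word 9.)

2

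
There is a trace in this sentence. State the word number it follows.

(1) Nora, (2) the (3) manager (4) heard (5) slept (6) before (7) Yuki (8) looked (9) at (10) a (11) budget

The displaced element is "Nora" (word 1).
It is linked across 1 clause boundary (Ø).
It functions as the subject of "slept", so the gap sits immediately after word 4 ("heard").
Base order: The manager heard that Nora slept before Yuki looked at a budget.

4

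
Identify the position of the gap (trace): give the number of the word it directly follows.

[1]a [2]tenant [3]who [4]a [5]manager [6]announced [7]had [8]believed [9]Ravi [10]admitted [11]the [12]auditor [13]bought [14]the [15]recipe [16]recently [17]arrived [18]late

The displaced element is "a tenant" (word 2).
It is linked across 1 clause boundary (Ø).
It functions as the subject of "believed", so the gap sits immediately after word 6 ("announced").
Base order: A manager announced that a tenant had believed Ravi admitted the auditor bought the recipe recently.

6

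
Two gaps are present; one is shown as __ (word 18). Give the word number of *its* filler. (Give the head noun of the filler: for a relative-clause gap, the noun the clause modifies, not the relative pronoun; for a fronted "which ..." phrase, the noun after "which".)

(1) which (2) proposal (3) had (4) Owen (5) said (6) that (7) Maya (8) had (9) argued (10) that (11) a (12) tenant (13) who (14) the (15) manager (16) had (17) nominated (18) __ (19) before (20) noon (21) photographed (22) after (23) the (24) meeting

The marked gap is inside the relative clause, the direct object of "nominated".
Its filler is the head noun "tenant" (via "who"), at word 12.
(The other dependency links word 2 to a gap after word 21.)

12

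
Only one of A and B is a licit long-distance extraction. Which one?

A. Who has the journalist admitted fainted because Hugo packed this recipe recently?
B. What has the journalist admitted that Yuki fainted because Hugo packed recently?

A

In B, the wh-phrase is extracted from inside an adjunct island (introduced by "because"), which blocks movement.
In A, the extraction path crosses only that-complement boundaries, which are transparent.
So A is grammatical.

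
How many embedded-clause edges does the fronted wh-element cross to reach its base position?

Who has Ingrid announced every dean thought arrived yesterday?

"who" is extracted from the subject of "arrived".
Boundaries crossed, outermost first: [Ø], [Ø] — 2 in total.

2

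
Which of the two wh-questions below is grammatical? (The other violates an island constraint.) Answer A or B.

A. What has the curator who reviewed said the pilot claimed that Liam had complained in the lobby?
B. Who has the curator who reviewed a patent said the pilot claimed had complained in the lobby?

In A, the wh-phrase is extracted from inside a complex-NP island (relative clause) (introduced by "who"), which blocks movement.
In B, the extraction path crosses only that-complement boundaries, which are transparent.
So B is grammatical.

B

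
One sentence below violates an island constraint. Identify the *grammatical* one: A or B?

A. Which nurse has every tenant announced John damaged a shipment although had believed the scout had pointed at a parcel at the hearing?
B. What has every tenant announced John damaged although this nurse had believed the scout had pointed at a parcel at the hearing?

B

In A, the wh-phrase is extracted from inside an adjunct island (introduced by "although"), which blocks movement.
In B, the extraction path crosses only that-complement boundaries, which are transparent.
So B is grammatical.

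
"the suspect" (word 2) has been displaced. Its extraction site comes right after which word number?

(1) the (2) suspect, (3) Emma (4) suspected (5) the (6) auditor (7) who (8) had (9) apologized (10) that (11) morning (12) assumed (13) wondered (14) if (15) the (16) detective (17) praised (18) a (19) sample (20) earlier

12

The displaced element is "the suspect" (word 2).
It is linked across 2 clause boundaries (Ø → Ø).
It functions as the subject of "wondered", so the gap sits immediately after word 12 ("assumed").
Base order: Emma suspected the auditor who had apologized that morning assumed the suspect wondered if the detective praised a sample earlier.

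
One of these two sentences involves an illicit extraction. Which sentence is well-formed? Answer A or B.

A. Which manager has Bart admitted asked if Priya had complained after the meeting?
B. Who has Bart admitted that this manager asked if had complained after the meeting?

In B, the wh-phrase is extracted from inside a wh-island (introduced by "if"), which blocks movement.
In A, the extraction path crosses only that-complement boundaries, which are transparent.
So A is grammatical.

A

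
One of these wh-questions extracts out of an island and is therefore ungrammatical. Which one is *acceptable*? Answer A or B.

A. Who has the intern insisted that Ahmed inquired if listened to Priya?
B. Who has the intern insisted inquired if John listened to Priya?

B

In A, the wh-phrase is extracted from inside a wh-island (introduced by "if"), which blocks movement.
In B, the extraction path crosses only that-complement boundaries, which are transparent.
So B is grammatical.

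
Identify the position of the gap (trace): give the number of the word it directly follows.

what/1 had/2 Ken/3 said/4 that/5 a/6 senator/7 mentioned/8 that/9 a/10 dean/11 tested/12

12

The displaced element is "what" (word 1).
It is linked across 2 clause boundaries (that → that).
It functions as the direct object of "tested", so the gap sits immediately after word 12 ("tested").
Base order: Ken had said that a senator mentioned that a dean tested what.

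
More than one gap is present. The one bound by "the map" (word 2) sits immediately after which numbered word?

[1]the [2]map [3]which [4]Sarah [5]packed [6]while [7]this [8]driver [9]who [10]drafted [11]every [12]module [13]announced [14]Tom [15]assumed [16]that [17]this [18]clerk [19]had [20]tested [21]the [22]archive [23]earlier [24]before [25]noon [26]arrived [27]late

5

The displaced element is "the map" (word 2).
It functions as the direct object of "packed", so the gap sits immediately after word 5 ("packed").
Base order: Sarah packed the map while this driver who drafted every module announced Tom assumed that this clerk had tested the archive earlier before noon.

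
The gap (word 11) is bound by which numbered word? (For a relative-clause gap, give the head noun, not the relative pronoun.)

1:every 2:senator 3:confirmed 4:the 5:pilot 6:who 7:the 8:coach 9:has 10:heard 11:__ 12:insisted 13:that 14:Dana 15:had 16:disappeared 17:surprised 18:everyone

5

The gap at 11 is the subject of "insisted", inside a relative clause.
The relative pronoun is "who" (word 6); it is bound by the head noun immediately before it.
Its filler is the head noun "pilot", at word 5.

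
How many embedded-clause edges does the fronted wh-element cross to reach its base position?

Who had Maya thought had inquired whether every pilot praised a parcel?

"who" is extracted from the subject of "inquired".
Boundaries crossed, outermost first: [Ø] — 1 in total.

1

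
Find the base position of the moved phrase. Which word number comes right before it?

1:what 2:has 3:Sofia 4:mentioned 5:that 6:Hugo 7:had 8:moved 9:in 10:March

8

The displaced element is "what" (word 1).
It is linked across 1 clause boundary (that).
It functions as the direct object of "moved", so the gap sits immediately after word 8 ("moved").
Base order: Sofia has mentioned that Hugo had moved what in March.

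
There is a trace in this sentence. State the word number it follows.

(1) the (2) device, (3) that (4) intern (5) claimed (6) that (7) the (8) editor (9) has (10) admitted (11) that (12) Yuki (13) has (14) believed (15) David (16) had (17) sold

The displaced element is "the device" (word 2).
It is linked across 3 clause boundaries (that → that → Ø).
It functions as the direct object of "sold", so the gap sits immediately after word 17 ("sold").
Base order: That intern claimed that the editor has admitted that Yuki has believed David had sold the device.

17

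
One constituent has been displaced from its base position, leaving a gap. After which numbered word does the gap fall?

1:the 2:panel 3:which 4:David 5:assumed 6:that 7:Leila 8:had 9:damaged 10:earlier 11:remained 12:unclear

9

The displaced element is "the panel" (word 2).
It is linked across 1 clause boundary (that).
It functions as the direct object of "damaged", so the gap sits immediately after word 9 ("damaged").
Base order: David assumed that Leila had damaged the panel earlier.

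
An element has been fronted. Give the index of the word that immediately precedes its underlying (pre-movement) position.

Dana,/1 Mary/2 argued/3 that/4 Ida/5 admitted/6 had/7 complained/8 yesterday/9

The displaced element is "Dana" (word 1).
It is linked across 2 clause boundaries (that → Ø).
It functions as the subject of "complained", so the gap sits immediately after word 6 ("admitted").
Base order: Mary argued that Ida admitted that Dana had complained yesterday.

6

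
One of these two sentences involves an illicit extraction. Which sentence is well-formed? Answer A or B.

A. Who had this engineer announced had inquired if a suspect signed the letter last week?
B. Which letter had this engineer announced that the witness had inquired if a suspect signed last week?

A

In B, the wh-phrase is extracted from inside a wh-island (introduced by "if"), which blocks movement.
In A, the extraction path crosses only that-complement boundaries, which are transparent.
So A is grammatical.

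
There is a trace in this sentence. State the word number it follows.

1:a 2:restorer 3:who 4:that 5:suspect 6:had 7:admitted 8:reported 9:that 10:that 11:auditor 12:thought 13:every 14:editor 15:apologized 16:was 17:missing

The displaced element is "a restorer" (word 2).
It is linked across 1 clause boundary (Ø).
It functions as the subject of "reported", so the gap sits immediately after word 7 ("admitted").
Base order: That suspect had admitted that a restorer reported that that auditor thought every editor apologized.

7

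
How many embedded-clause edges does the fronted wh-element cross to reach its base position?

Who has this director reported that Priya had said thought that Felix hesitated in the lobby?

"who" is extracted from the subject of "thought".
Boundaries crossed, outermost first: [that], [Ø] — 2 in total.

2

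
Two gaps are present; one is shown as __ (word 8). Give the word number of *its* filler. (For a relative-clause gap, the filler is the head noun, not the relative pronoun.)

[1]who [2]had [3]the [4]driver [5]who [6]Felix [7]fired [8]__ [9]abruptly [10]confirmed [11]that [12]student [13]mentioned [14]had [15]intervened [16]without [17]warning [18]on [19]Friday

The marked gap is inside the relative clause, the direct object of "fired".
Its filler is the head noun "driver" (via "who"), at word 4.
(The other dependency links word 1 to a gap after word 13.)

4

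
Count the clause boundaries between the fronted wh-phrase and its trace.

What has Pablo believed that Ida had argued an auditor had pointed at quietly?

"what" is extracted from the PP object of "pointed".
Boundaries crossed, outermost first: [that], [Ø] — 2 in total.

2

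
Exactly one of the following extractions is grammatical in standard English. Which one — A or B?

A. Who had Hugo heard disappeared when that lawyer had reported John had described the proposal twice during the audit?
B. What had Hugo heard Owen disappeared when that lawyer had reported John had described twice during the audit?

A

In B, the wh-phrase is extracted from inside an adjunct island (introduced by "when"), which blocks movement.
In A, the extraction path crosses only that-complement boundaries, which are transparent.
So A is grammatical.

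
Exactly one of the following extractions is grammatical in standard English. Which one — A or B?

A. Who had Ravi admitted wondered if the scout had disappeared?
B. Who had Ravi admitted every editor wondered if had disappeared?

A

In B, the wh-phrase is extracted from inside a wh-island (introduced by "if"), which blocks movement.
In A, the extraction path crosses only that-complement boundaries, which are transparent.
So A is grammatical.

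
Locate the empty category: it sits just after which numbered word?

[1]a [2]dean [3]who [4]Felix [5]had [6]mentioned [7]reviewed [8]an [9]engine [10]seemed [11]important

6

The displaced element is "a dean" (word 2).
It is linked across 1 clause boundary (Ø).
It functions as the subject of "reviewed", so the gap sits immediately after word 6 ("mentioned").
Base order: Felix had mentioned that a dean reviewed an engine.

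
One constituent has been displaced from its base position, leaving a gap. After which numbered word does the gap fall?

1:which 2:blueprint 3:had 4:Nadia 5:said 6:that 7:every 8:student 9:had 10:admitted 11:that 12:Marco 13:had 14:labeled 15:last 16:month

14

The displaced element is "which blueprint" (word 2).
It is linked across 2 clause boundaries (that → that).
It functions as the direct object of "labeled", so the gap sits immediately after word 14 ("labeled").
Base order: Nadia had said that every student had admitted that Marco had labeled which blueprint last month.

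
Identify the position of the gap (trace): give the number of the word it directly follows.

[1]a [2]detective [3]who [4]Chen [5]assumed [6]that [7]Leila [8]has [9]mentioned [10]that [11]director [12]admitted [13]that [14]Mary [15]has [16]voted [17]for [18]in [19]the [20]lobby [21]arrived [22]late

17

The displaced element is "a detective" (word 2).
It is linked across 3 clause boundaries (that → Ø → that).
It functions as the object of the preposition "for" of "voted", so the gap sits immediately after word 17 ("for").
Base order: Chen assumed that Leila has mentioned that director admitted that Mary has voted for a detective in the lobby.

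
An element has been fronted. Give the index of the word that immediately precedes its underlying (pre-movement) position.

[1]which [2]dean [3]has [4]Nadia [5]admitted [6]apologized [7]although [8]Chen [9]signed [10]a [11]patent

The displaced element is "which dean" (word 2).
It is linked across 1 clause boundary (Ø).
It functions as the subject of "apologized", so the gap sits immediately after word 5 ("admitted").
Base order: Nadia has admitted that which dean apologized although Chen signed a patent.

5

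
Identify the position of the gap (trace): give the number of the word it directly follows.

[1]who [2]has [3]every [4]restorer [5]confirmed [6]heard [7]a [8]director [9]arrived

The displaced element is "who" (word 1).
It is linked across 1 clause boundary (Ø).
It functions as the subject of "heard", so the gap sits immediately after word 5 ("confirmed").
Base order: Every restorer has confirmed who heard a director arrived.

5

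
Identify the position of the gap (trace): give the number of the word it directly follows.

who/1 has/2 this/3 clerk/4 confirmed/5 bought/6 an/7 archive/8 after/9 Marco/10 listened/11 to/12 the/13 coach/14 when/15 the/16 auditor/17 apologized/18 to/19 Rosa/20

The displaced element is "who" (word 1).
It is linked across 1 clause boundary (Ø).
It functions as the subject of "bought", so the gap sits immediately after word 5 ("confirmed").
Base order: This clerk has confirmed that who bought an archive after Marco listened to the coach when the auditor apologized to Rosa.

5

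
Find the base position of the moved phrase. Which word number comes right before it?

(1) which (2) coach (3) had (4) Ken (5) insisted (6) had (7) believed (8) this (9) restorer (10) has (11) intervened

5

The displaced element is "which coach" (word 2).
It is linked across 1 clause boundary (Ø).
It functions as the subject of "believed", so the gap sits immediately after word 5 ("insisted").
Base order: Ken had insisted that which coach had believed this restorer has intervened.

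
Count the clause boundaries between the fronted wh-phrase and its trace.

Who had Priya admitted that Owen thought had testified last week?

2

"who" is extracted from the subject of "testified".
Boundaries crossed, outermost first: [that], [Ø] — 2 in total.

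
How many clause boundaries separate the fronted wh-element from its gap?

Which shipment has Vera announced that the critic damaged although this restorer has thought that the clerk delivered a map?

1

"which shipment" is extracted from the object of "damaged".
Boundaries crossed, outermost first: [that] — 1 in total.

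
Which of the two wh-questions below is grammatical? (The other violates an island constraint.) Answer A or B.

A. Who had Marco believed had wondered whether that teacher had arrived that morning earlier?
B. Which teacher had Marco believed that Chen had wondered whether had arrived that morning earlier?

In B, the wh-phrase is extracted from inside a wh-island (introduced by "whether"), which blocks movement.
In A, the extraction path crosses only that-complement boundaries, which are transparent.
So A is grammatical.

A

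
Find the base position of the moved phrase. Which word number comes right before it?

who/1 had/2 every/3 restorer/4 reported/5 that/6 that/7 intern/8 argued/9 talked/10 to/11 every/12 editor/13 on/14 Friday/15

9

The displaced element is "who" (word 1).
It is linked across 2 clause boundaries (that → Ø).
It functions as the subject of "talked", so the gap sits immediately after word 9 ("argued").
Base order: Every restorer had reported that that intern argued that who talked to every editor on Friday.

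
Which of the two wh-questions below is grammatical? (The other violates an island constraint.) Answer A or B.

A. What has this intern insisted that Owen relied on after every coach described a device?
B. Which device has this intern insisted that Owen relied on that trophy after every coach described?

A

In B, the wh-phrase is extracted from inside an adjunct island (introduced by "after"), which blocks movement.
In A, the extraction path crosses only that-complement boundaries, which are transparent.
So A is grammatical.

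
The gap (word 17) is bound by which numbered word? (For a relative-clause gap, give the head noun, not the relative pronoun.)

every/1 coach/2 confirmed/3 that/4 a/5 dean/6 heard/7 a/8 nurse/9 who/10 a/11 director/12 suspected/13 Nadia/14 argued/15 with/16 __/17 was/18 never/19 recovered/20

The gap at 17 is the prepositional object of "argued", inside a relative clause.
The relative pronoun is "who" (word 10); it is bound by the head noun immediately before it.
Its filler is the head noun "nurse", at word 9.

9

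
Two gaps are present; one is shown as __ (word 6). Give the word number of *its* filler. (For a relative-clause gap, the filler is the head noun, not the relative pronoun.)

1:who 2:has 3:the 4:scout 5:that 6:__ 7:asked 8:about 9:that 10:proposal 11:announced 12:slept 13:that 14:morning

4

The marked gap is inside the relative clause, the subject of "asked".
Its filler is the head noun "scout" (via "that"), at word 4.
(The other dependency links word 1 to a gap after word 11.)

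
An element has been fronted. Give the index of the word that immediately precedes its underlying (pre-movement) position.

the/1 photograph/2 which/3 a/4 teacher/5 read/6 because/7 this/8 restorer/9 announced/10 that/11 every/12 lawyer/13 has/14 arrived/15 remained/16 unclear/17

The displaced element is "the photograph" (word 2).
It functions as the direct object of "read", so the gap sits immediately after word 6 ("read").
Base order: A teacher read the photograph because this restorer announced that every lawyer has arrived.

6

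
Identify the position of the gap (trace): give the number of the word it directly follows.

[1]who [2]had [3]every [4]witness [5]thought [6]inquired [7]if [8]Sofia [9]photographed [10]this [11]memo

5

The displaced element is "who" (word 1).
It is linked across 1 clause boundary (Ø).
It functions as the subject of "inquired", so the gap sits immediately after word 5 ("thought").
Base order: Every witness had thought that who inquired if Sofia photographed this memo.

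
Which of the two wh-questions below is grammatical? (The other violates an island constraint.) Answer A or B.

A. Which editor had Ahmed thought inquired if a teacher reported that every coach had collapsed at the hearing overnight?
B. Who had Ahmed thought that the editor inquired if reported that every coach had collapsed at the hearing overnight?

In B, the wh-phrase is extracted from inside a wh-island (introduced by "if"), which blocks movement.
In A, the extraction path crosses only that-complement boundaries, which are transparent.
So A is grammatical.

A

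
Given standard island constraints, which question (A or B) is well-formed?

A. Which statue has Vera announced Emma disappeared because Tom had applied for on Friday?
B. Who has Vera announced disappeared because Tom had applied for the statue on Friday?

B

In A, the wh-phrase is extracted from inside an adjunct island (introduced by "because"), which blocks movement.
In B, the extraction path crosses only that-complement boundaries, which are transparent.
So B is grammatical.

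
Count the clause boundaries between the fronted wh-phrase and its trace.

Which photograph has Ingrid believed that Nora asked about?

"which photograph" is extracted from the PP object of "asked".
Boundaries crossed, outermost first: [that] — 1 in total.

1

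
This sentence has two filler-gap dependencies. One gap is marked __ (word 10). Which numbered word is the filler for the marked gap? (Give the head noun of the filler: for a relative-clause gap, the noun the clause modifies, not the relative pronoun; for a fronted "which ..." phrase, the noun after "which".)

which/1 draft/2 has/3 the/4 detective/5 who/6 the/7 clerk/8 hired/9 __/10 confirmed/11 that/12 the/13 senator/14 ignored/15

The marked gap is inside the relative clause, the direct object of "hired".
Its filler is the head noun "detective" (via "who"), at word 5.
(The other dependency links word 2 to a gap after word 15.)

5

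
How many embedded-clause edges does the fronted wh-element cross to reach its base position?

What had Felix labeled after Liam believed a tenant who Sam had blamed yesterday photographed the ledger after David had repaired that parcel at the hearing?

"what" originates inside the matrix clause — no clause boundary is crossed.

0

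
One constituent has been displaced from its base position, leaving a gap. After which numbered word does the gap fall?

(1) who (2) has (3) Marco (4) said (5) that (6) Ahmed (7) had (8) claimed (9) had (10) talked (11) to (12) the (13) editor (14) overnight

The displaced element is "who" (word 1).
It is linked across 2 clause boundaries (that → Ø).
It functions as the subject of "talked", so the gap sits immediately after word 8 ("claimed").
Base order: Marco has said that Ahmed had claimed that who had talked to the editor overnight.

8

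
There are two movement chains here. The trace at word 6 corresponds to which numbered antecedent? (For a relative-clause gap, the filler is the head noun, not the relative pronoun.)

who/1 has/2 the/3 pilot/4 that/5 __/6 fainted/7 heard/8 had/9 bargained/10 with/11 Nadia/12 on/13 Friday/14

The marked gap is inside the relative clause, the subject of "fainted".
Its filler is the head noun "pilot" (via "that"), at word 4.
(The other dependency links word 1 to a gap after word 8.)

4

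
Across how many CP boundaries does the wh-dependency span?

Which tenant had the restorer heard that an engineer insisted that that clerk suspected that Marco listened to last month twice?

"which tenant" is extracted from the PP object of "listened".
Boundaries crossed, outermost first: [that], [that], [that] — 3 in total.

3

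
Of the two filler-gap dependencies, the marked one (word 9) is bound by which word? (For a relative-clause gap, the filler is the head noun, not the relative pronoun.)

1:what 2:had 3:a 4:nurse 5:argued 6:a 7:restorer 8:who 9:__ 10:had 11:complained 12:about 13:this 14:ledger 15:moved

7

The marked gap is inside the relative clause, the subject of "complained".
Its filler is the head noun "restorer" (via "who"), at word 7.
(The other dependency links word 1 to a gap after word 15.)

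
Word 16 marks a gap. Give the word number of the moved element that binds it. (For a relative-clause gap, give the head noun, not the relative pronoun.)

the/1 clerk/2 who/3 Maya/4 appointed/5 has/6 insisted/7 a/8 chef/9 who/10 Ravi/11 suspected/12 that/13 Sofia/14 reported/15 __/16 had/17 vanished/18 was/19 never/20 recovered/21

9

The gap at 16 is the subject of "vanished", inside a relative clause.
The relative pronoun is "who" (word 10); it is bound by the head noun immediately before it.
Its filler is the head noun "chef", at word 9.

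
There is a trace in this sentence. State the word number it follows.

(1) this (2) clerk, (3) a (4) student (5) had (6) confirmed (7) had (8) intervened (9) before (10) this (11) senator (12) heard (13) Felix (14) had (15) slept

6

The displaced element is "this clerk" (word 2).
It is linked across 1 clause boundary (Ø).
It functions as the subject of "intervened", so the gap sits immediately after word 6 ("confirmed").
Base order: A student had confirmed that this clerk had intervened before this senator heard Felix had slept.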